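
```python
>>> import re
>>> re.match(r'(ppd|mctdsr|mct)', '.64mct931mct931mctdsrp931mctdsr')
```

`re.match` won't scan ahead — the pattern has to work from the very first character.
Here position 0 doesn't satisfy it, so the call returns None.

None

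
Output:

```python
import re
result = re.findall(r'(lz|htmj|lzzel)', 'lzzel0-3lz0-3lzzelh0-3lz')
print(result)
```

['lz', 'lz', 'lz', 'lz']

`|` is ordered: at each position the engine commits to the first alternative that works.
Because there's exactly one group, `findall` drops the full match and keeps group 1 from each hit.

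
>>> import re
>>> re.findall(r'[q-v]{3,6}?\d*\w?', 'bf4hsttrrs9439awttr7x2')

['sttr', 'ttr7x']

This matches 3 to 6 of a character in [q-v] (lazy), then zero or more of a digit; then optionally a word character.
With the lazy modifier that quantifier settles for the fewest repetitions that let the rest of the pattern succeed (the atoms after it are unaffected and can still be greedy).
Walking the string: at [4:8] → 'sttr'; at [16:21] → 'ttr7x'.
`findall` yields the raw match text (2 of them) because the pattern has no groups.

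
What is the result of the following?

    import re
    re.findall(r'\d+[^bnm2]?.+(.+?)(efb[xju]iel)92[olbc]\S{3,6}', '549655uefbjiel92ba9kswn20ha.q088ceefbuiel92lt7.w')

This matches one or more of a digit, then optionally any character except [bnm2], then one or more of any character; then one or more of any character (lazy) (captured); then the literal 'efb', then one of [xju], then the literal 'iel' (captured); then the literal '92', then one of [olbc], then 3 to 6 of a non-whitespace character.
Matches: at [0:48] match '549655uefbjiel92ba9kswn20ha.q088ceefbuiel92lt7.w', groups = ('e', 'efbuiel').
Multiple groups make `findall` return tuples — one 2-tuple for the one match.

[('e', 'efbuiel')]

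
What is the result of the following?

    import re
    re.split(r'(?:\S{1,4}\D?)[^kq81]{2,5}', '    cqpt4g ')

This matches 1 to 4 of a non-whitespace character, then optionally a non-digit (non-capturing group); then 2 to 5 of any character except [kq81].
The string is cut at each match, leaving 2 pieces.

['    ', '']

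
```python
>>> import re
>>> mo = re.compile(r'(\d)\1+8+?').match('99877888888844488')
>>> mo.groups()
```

('9',)

`\1` has to match the exact text group 1 already captured.
With `match`, the pattern is implicitly anchored at the beginning.
The match spans [0:3] → '998'.
Captured: group 1 = '9'.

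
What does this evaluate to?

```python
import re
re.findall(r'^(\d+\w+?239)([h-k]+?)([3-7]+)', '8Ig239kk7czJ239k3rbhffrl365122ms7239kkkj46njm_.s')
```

[('8Ig239', 'kk', '7')]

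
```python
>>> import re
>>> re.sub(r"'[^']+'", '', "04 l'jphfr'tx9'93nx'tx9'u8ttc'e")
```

'04 ltx9tx9e'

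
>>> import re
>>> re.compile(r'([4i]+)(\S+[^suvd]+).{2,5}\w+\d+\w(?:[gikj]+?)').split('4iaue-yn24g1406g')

With a capturing group present, the delimiter's captured portion is kept in the result list.

['', '4i', 'aue-yn24', '']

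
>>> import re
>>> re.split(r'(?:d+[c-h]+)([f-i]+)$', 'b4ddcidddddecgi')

This matches one or more of the literal 'd', then one or more of a character in [c-h] (non-capturing group); then one or more of a character in [f-i] (captured); then anchored at the end.
`re.split` interleaves the captured-group text with the surrounding fragments.

['b4ddci', 'i', '']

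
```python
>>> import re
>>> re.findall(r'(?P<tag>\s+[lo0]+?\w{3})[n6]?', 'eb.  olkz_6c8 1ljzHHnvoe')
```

['  olkz']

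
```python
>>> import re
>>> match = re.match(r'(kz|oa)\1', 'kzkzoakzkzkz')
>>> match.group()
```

After group 1 captures some text, `\1` only succeeds where that same text appears again.
`re.match` only tries the pattern at the start of the string.
The match spans [0:4] → 'kzkz'.
Captured: group 1 = 'kz'.

'kzkz'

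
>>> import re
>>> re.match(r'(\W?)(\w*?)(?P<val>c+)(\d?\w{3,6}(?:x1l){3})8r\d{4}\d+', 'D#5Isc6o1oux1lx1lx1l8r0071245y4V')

This matches optionally a non-word character (captured); then zero or more of a word character (lazy) (captured); then one or more of a literal 'c' (captured as 'val'); then optionally a digit, then 3 to 6 of a word character, then the literal 'x1l' repeated 3 times (captured); then the literal '8r', then exactly 4 of a digit, then one or more of a digit.
`re.match` won't scan ahead — the pattern has to work from the very first character.
Here position 0 doesn't satisfy it, so the call returns None.

None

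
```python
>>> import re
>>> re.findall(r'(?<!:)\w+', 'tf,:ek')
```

['tf', 'k']

The negative lookahead/lookbehind blocks any match where the forbidden context is present.
Since nothing is captured, `findall` lists the 2 matched substrings directly.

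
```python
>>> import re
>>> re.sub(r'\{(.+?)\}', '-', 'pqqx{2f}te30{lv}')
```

'pqqx-te30-'

Lazy quantifiers expand one character at a time until the remainder of the pattern can match.
Matches: at [4:8] → '{2f}'; at [12:16] → '{lv}'.
Each match is replaced by '-'.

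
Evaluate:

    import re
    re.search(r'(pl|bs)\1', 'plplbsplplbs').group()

After group 1 captures some text, `\1` only succeeds where that same text appears again.
`re.search` scans for the first position where the pattern succeeds.
The match spans [0:4] → 'plpl'.
Captured: group 1 = 'pl'.

'plpl'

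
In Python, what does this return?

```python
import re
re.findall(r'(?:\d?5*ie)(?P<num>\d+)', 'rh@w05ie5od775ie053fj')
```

This matches optionally a digit, then zero or more of a literal '5', then the literal 'ie' (non-capturing group); then one or more of a digit (captured as 'num').
Matches: at [4:9] match '05ie5', group 1 = '5'; at [12:19] match '75ie053', group 1 = '053'.
Because there's exactly one group, `findall` drops the full match and keeps group 1 from each hit.

['5', '053']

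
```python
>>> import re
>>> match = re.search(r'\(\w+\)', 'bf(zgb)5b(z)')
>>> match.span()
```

The match spans [2:7] → '(zgb)'.

(2, 7)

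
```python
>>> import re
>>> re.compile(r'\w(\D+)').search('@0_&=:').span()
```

(1, 6)

This matches a word character; then one or more of a non-digit (captured).
The match spans [1:6] → '0_&=:'.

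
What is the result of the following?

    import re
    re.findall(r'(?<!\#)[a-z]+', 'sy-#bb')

['sy', 'b']

The negative lookaround is zero-width — it rules out positions where the adjacent text would match, without consuming anything.
Since nothing is captured, `findall` lists the 2 matched substrings directly.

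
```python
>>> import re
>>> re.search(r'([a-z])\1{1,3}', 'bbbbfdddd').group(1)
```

'b'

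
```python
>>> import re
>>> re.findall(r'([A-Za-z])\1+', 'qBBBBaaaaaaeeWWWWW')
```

['B', 'a', 'e', 'W']

After group 1 captures some text, `\1` only succeeds where that same text appears again.
`findall` collects group 1 from each match (4 total).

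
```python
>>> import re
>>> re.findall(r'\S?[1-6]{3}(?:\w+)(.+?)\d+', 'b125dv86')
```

['8']

The pattern matches optionally a non-whitespace character, then exactly 3 of a character in [1-6]; then one or more of a word character (non-capturing group); then one or more of any character (lazy) (captured); then one or more of a digit.
With a single group, `findall` returns only what that group captured — 1 item.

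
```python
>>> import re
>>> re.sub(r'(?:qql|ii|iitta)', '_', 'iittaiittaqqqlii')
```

'_tta_ttaq__'

`|` is ordered: at each position the engine commits to the first alternative that works.
`sub` substitutes '_' at each match site.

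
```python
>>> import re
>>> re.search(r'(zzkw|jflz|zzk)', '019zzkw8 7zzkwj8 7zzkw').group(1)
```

'zzkw'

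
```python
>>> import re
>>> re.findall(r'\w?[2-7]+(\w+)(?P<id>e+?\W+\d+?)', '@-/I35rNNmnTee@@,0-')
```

[('rNNmnTe', 'e@@,0')]

Pattern: optionally a word character, then one or more of a character in [2-7]; then one or more of a word character (captured); then one or more of the literal 'e' (lazy), then one or more of a non-word character, then one or more of a digit (lazy) (captured as 'id').
Multiple groups make `findall` return tuples — one 2-tuple for the one match.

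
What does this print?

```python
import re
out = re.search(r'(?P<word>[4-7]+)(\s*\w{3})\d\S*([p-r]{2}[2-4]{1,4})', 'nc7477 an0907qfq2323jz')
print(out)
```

None

Pattern: one or more of a character in [4-7] (captured as 'word'); then zero or more of whitespace, then exactly 3 of a word character (captured); then a digit, then zero or more of a non-whitespace character; then exactly 2 of a character in [p-r], then 1 to 4 of a character in [2-4] (captured).
`re.search` scans for the first position where the pattern succeeds.
Here the pattern never matches, so the call returns None.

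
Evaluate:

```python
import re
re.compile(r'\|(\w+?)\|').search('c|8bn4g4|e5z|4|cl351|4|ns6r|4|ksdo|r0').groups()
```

('8bn4g4',)

`search` walks the string left to right and returns the first match it finds.
The match spans [1:9] → '|8bn4g4|'.
Captured: group 1 = '8bn4g4'.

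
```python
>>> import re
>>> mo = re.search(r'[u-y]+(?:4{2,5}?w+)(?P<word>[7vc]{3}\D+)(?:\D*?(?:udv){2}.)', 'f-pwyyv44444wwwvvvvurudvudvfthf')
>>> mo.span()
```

The match spans [3:28] → 'wyyv44444wwwvvvvurudvudvf'.

(3, 28)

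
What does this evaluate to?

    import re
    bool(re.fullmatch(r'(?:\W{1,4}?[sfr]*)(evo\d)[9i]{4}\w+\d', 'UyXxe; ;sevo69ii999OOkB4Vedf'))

False

`fullmatch` succeeds only if the pattern covers the string from start to end.
Here the string isn't matched end-to-end, so the call returns None, and `bool(None)` is False.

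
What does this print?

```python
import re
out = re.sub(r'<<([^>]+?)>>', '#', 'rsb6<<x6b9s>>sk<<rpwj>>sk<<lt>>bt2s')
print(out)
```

rsb6#sk#sk#bt2s

Matches: at [4:13] → '<<x6b9s>>'; at [15:23] → '<<rpwj>>'; at [25:31] → '<<lt>>'.
Every occurrence is swapped for '#'.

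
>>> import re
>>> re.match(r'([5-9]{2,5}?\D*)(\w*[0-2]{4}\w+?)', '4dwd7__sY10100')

`re.match` only tries the pattern at the start of the string.
Here the pattern fails at index 0, so the call returns None.

None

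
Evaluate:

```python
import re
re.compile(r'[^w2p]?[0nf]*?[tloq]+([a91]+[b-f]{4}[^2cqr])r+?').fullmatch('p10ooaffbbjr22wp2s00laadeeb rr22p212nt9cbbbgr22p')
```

This matches optionally any character except [w2p], then zero or more of one of [0nf] (lazy), then one or more of one of [tloq]; then one or more of one of [a91], then exactly 4 of a character in [b-f], then any character except [2cqr] (captured); then one or more of a literal 'r' (lazy).
`re.fullmatch` is like wrapping the pattern in `^…$` (in single-line mode).
Here there's no way to consume every character, so the call returns None.

None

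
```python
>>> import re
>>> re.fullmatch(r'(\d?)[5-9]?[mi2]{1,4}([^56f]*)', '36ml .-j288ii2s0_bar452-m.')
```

None

Pattern: optionally a digit (captured); then optionally a character in [5-9], then 1 to 4 of one of [mi2]; then zero or more of any character except [56f] (captured).
`fullmatch` succeeds only if the pattern covers the string from start to end.
Here there's no way to consume every character, so the call returns None.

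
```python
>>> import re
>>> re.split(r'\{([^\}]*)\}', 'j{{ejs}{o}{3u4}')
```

['j', '{ejs', '', 'o', '', '3u4', '']

Matches to split on: at [1:7] → '{{ejs}'; at [7:10] → '{o}'; at [10:15] → '{3u4}'.
Because the pattern has a capturing group, `split` also inserts each captured text between the pieces.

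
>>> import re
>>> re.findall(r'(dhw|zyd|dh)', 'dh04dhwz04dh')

`|` is ordered: at each position the engine commits to the first alternative that works.
Matches: at [0:2] match 'dh', group 1 = 'dh'; at [4:7] match 'dhw', group 1 = 'dhw'; at [10:12] match 'dh', group 1 = 'dh'.
With a single group, `findall` returns only what that group captured — 3 items.

['dh', 'dhw', 'dh']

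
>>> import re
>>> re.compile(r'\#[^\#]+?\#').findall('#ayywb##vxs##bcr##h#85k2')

With no groups in the pattern, `findall` gives back each whole match — 4 here.

['#ayywb#', '#vxs#', '#bcr#', '#h#']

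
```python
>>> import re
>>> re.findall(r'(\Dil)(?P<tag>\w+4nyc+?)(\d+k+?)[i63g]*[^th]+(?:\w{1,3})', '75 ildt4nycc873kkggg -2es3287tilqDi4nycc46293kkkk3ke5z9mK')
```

The pattern matches a non-digit, then the literal 'il' (captured); then one or more of a word character, then the literal '4ny', then one or more of the literal 'c' (lazy) (captured as 'tag'); then one or more of a digit, then one or more of the literal 'k' (lazy) (captured); then zero or more of one of [i63g], then one or more of any character except [th]; then 1 to 3 of a word character (non-capturing group).
A `+?`/`*?`/`{m,n}?` starts at its minimum and grows only as far as needed for what follows to match.
Matches: at [2:32] match ' ildt4nycc873kkggg -2es3287til', groups = (' il', 'dt4nycc', '873k').
With 3 capturing groups, `findall` returns a 3-tuple per match.

[(' il', 'dt4nycc', '873k')]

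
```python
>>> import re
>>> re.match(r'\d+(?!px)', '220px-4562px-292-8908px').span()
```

Because the assertion is negative and zero-width, positions next to the forbidden text are skipped.
With `match`, the pattern is implicitly anchored at the beginning.
The match spans [0:2] → '22'.

(0, 2)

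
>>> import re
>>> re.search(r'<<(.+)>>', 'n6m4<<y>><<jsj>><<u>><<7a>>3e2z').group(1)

'y>><<jsj>><<u>><<7a'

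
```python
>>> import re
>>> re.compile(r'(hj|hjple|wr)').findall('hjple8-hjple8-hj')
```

['hj', 'hj', 'hj']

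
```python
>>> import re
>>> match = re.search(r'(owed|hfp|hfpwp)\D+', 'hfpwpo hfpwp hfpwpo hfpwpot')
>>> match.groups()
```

('hfp',)

Branches in `(...|...)` are attempted left-to-right; the first branch that allows the whole pattern to succeed is taken.
`search` walks the string left to right and returns the first match it finds.
The match spans [0:27] → 'hfpwpo hfpwp hfpwpo hfpwpot'.
Captured: group 1 = 'hfp'.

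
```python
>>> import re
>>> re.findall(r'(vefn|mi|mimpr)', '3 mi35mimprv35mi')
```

Alternation tries branches left to right and keeps the first one that lets the overall match succeed at that position.
Scanning left to right: at [2:4] match 'mi', group 1 = 'mi'; at [6:8] match 'mi', group 1 = 'mi'; at [14:16] match 'mi', group 1 = 'mi'.
One capturing group, so `findall` returns just the captured substring from each match — 3 in all.

['mi', 'mi', 'mi']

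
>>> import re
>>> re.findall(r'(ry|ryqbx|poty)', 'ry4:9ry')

['ry', 'ry']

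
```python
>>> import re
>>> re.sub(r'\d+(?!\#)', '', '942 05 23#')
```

Because the assertion is negative and zero-width, positions next to the forbidden text are skipped.
Every occurrence is swapped for ''.

'  3#'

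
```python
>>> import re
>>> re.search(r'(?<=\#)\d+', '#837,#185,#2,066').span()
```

(1, 4)

The `(?=…)`/`(?<=…)` assertion just peeks at neighbouring text; it doesn't advance the match position.
`re.search` scans for the first position where the pattern succeeds.
The match spans [1:4] → '837'.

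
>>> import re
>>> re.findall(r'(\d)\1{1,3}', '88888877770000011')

['8', '8', '7', '0', '1']

`\1` has to match the exact text group 1 already captured.
Walking the string: at [0:4] match '8888', group 1 = '8'; at [4:6] match '88', group 1 = '8'; at [6:10] match '7777', group 1 = '7'; at [10:14] match '0000', group 1 = '0'; at [15:17] match '11', group 1 = '1'.
One capturing group, so `findall` returns just the captured substring from each match — 5 in all.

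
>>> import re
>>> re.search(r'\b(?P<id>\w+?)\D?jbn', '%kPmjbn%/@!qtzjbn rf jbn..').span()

Pattern: a word boundary (`\b`, zero-width); then one or more of a word character (lazy) (captured as 'id'); then optionally a non-digit, then the literal 'jbn'.
`re.search` tries every starting position until one works.
The match spans [1:7] → 'kPmjbn'.
Captured: group 1 = 'kP'.

(1, 7)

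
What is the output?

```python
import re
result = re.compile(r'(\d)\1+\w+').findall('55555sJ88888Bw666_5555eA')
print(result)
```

['5']

`\1` has to match the exact text group 1 already captured.
Scanning left to right: at [0:24] match '55555sJ88888Bw666_5555eA', group 1 = '5'.
With a single group, `findall` returns only what that group captured — 1 item.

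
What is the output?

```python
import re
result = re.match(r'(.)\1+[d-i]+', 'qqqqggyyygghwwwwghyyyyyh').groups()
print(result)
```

A backreference is literal: `\1` must see the identical characters the first group matched.
`re.match` won't scan ahead — the pattern has to work from the very first character.
The match spans [0:6] → 'qqqqgg'.
Captured: group 1 = 'q'.

('q',)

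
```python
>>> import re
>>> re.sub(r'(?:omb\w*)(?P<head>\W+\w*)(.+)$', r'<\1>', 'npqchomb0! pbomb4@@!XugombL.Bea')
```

'npqch<! pbomb4>'

This matches the literal 'omb', then zero or more of a word character (non-capturing group); then one or more of a non-word character, then zero or more of a word character (captured as 'head'); then one or more of any character (captured); then anchored at the end.
Matches: at [5:31] → 'omb0! pbomb4@@!XugombL.Bea'.
Each match is replaced using the text its own group 1 captured.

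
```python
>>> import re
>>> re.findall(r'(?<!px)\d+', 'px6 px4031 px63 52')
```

Because the assertion is negative and zero-width, positions next to the forbidden text are skipped.
Scanning left to right: at [7:10] → '031'; at [14:15] → '3'; at [16:18] → '52'.
`findall` yields the raw match text (3 of them) because the pattern has no groups.

['031', '3', '52']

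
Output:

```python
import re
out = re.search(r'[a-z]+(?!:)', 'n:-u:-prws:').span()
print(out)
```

(6, 9)

The negative lookahead/lookbehind blocks any match where the forbidden context is present.
`search` walks the string left to right and returns the first match it finds.
The match spans [6:9] → 'prw'.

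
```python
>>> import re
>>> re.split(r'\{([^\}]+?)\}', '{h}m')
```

With a capturing group present, the delimiter's captured portion is kept in the result list.

['', 'h', 'm']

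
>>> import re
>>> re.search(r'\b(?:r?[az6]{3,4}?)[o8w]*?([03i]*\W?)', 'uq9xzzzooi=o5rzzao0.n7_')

None

This matches a word boundary (`\b`, zero-width); then optionally a literal 'r', then 3 to 4 of one of [az6] (lazy) (non-capturing group); then zero or more of one of [o8w] (lazy); then zero or more of one of [03i], then optionally a non-word character (captured).
`re.search` tries every starting position until one works.
Here no position works, so the call returns None.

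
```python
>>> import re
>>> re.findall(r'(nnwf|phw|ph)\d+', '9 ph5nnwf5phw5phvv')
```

['ph', 'nnwf', 'phw']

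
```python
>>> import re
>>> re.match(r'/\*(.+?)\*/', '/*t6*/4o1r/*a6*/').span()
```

(0, 6)

Lazy quantifiers expand one character at a time until the remainder of the pattern can match.
`match` is anchored at position 0; if the pattern doesn't fit there, it returns None.
The match spans [0:6] → '/*t6*/'.
Captured: group 1 = 't6'.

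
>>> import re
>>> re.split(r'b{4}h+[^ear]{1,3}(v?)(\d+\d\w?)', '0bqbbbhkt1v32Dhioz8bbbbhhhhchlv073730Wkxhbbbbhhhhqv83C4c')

['0bqbbbhkt1v32Dhioz8', 'v', '073730W', 'kxh', '', '83C', '4c']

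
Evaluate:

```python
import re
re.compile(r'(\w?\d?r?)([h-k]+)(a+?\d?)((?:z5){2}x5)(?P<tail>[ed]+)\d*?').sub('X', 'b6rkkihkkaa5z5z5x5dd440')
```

The pattern matches optionally a word character, then optionally a digit, then optionally the literal 'r' (captured); then one or more of a character in [h-k] (captured); then one or more of a literal 'a' (lazy), then optionally a digit (captured); then the literal 'z5' repeated 2 times, then the literal 'x5' (captured); then one or more of one of [ed] (captured as 'tail'); then zero or more of a digit (lazy).
`sub` substitutes 'X' at each match site.

'X440'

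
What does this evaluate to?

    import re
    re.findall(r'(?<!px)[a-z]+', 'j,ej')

Because the assertion is negative and zero-width, positions next to the forbidden text are skipped.
Matches: at [0:1] → 'j'; at [2:4] → 'ej'.
`findall` yields the raw match text (2 of them) because the pattern has no groups.

['j', 'ej']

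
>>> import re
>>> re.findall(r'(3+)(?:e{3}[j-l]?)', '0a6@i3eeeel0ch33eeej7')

['3', '33']

The pattern matches one or more of a literal '3' (captured); then exactly 3 of a literal 'e', then optionally a character in [j-l] (non-capturing group).
Matches: at [5:9] match '3eee', group 1 = '3'; at [14:20] match '33eeej', group 1 = '33'.
`findall` collects group 1 from each match (2 total).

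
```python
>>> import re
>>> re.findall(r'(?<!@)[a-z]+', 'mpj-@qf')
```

['mpj', 'f']

Because the assertion is negative and zero-width, positions next to the forbidden text are skipped.
Matches: at [0:3] → 'mpj'; at [6:7] → 'f'.
With no groups in the pattern, `findall` gives back each whole match — 2 here.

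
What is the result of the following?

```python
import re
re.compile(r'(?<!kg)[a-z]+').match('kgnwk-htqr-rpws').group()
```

`match` is anchored at position 0; if the pattern doesn't fit there, it returns None.
The match spans [0:5] → 'kgnwk'.

'kgnwk'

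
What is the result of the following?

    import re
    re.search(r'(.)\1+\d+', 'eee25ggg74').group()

'eee25'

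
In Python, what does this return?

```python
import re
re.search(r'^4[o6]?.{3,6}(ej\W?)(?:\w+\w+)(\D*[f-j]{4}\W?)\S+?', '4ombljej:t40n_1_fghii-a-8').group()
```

'4ombljej:t40n_1_fghii-a'

The pattern matches anchored at the start of the string; then the literal '4', then optionally one of [o6], then 3 to 6 of any character; then the literal 'ej', then optionally a non-word character (captured); then one or more of a word character, then one or more of a word character (non-capturing group); then zero or more of a non-digit, then exactly 4 of a character in [f-j], then optionally a non-word character (captured); then one or more of a non-whitespace character (lazy).
A `+?`/`*?`/`{m,n}?` starts at its minimum and grows only as far as needed for what follows to match.
`re.search` scans for the first position where the pattern succeeds.
The match spans [0:23] → '4ombljej:t40n_1_fghii-a'.
Captured: group 1 = 'ej:', group 2 = 'ghii-'.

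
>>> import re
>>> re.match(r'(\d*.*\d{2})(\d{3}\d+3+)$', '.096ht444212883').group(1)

'.096ht4442'

The match spans [0:15] → '.096ht444212883'.
Captured: group 1 = '.096ht4442', group 2 = '12883'.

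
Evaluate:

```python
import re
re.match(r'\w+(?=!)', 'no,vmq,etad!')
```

The lookaround is zero-width — it requires the adjacent text to match without consuming it, so the asserted text isn't part of the match.
With `match`, the pattern is implicitly anchored at the beginning.
Here the string doesn't start with a match, so the call returns None.

None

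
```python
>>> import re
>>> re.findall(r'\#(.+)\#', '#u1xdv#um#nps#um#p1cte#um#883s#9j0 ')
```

Because there's exactly one group, `findall` drops the full match and keeps group 1 from the one hit.

['u1xdv#um#nps#um#p1cte#um#883s']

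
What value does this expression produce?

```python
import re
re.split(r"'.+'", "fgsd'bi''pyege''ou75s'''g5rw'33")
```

['fgsd', '33']

Splitting on the pattern gives 2 pieces.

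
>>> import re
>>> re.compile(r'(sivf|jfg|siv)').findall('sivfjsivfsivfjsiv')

['sivf', 'sivf', 'sivf', 'siv']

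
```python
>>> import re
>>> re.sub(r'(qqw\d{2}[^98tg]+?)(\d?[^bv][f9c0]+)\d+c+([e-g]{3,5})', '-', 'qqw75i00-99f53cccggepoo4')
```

This matches the literal 'qqw', then exactly 2 of a digit, then one or more of any character except [98tg] (lazy) (captured); then optionally a digit, then any character except [bv], then one or more of one of [f9c0] (captured); then one or more of a digit, then one or more of the literal 'c'; then 3 to 5 of a character in [e-g] (captured).
Every occurrence is swapped for '-'.

'-poo4'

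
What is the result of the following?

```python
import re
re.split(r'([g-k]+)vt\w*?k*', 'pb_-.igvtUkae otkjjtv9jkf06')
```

['pb_-.', 'ig', 'Ukae otkjjtv9jkf06']

The pattern matches one or more of a character in [g-k] (captured); then the literal 'vt', then zero or more of a word character (lazy), then zero or more of the literal 'k'.
Matches to split on: at [5:9] → 'igvt'.
Because the pattern has a capturing group, `split` also inserts each captured text between the pieces.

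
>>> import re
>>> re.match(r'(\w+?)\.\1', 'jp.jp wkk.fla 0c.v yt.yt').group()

After group 1 captures some text, `\1` only succeeds where that same text appears again.
`match` is anchored at position 0; if the pattern doesn't fit there, it returns None.
The match spans [0:5] → 'jp.jp'.
Captured: group 1 = 'jp'.

'jp.jp'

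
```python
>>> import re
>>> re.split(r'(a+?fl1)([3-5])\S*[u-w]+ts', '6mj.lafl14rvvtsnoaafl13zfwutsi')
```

Pattern: one or more of the literal 'a' (lazy), then the literal 'fl1' (captured); then a character in [3-5] (captured); then zero or more of a non-whitespace character, then one or more of a character in [u-w], then the literal 'ts'.
`re.split` interleaves the captured-group text with the surrounding fragments.

['6mj.l', 'afl1', '4', 'i']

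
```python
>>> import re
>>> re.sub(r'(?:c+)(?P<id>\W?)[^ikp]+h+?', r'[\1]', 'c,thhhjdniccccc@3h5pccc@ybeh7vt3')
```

Pattern: one or more of a literal 'c' (non-capturing group); then optionally a non-word character (captured as 'id'); then one or more of any character except [ikp], then one or more of a literal 'h' (lazy).
The replacement refers to a captured group, so each match is rewritten using its own captured text.

'[,]jdni[@]5p[@]7vt3'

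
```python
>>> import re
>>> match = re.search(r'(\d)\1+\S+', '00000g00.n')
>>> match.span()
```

The backreference `\1` re-matches whatever the first group consumed, character for character.
`search` walks the string left to right and returns the first match it finds.
The match spans [0:10] → '00000g00.n'.
Captured: group 1 = '0'.

(0, 10)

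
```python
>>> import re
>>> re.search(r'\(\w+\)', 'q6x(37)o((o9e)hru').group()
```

The match spans [3:7] → '(37)'.

'(37)'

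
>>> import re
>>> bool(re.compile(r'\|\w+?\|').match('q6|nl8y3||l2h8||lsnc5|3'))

`match` is anchored at position 0; if the pattern doesn't fit there, it returns None.
Here the pattern fails at index 0, so the call returns None, and `bool(None)` is False.

False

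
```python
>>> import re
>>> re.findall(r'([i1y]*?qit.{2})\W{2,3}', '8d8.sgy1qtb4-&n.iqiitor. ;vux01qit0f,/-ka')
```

The pattern matches zero or more of one of [i1y] (lazy), then the literal 'qit', then exactly 2 of any character (captured); then 2 to 3 of a non-word character.
One capturing group, so `findall` returns just the captured substring from the one match — 1 in all.

['1qit0f']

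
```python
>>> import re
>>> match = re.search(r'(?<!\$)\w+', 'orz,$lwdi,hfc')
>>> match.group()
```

'orz'

Because the assertion is negative and zero-width, positions next to the forbidden text are skipped.
The match spans [0:3] → 'orz'.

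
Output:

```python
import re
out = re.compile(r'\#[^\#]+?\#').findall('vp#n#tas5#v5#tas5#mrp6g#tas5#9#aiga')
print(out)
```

['#n#', '#v5#', '#mrp6g#', '#9#']

Matches: at [2:5] → '#n#'; at [9:13] → '#v5#'; at [17:24] → '#mrp6g#'; at [28:31] → '#9#'.
Since nothing is captured, `findall` lists the 4 matched substrings directly.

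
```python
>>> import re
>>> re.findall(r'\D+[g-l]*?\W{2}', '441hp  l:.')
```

['hp  l:.']

The pattern matches one or more of a non-digit; then zero or more of a character in [g-l] (lazy), then exactly 2 of a non-word character.
Scanning left to right: at [3:10] → 'hp  l:.'.
No capturing groups, so `findall` returns the 1 full match string.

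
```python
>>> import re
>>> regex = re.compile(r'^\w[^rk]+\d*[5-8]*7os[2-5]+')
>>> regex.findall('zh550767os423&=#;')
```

No capturing groups, so `findall` returns the 1 full match string.

['zh550767os423']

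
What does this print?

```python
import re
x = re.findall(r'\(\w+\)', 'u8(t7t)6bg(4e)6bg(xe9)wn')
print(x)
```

['(t7t)', '(4e)', '(xe9)']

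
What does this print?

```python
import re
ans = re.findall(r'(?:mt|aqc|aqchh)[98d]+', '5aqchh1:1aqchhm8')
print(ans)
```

[]

`findall` yields the raw match text (0 of them) because the pattern has no groups.
Nothing in the string satisfies the pattern, so the list is empty.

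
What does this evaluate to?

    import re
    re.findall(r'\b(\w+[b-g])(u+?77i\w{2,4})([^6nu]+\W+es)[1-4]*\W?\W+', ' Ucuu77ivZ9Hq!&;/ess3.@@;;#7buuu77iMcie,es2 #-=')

[('7b', 'uuu77iMci', 'e,es')]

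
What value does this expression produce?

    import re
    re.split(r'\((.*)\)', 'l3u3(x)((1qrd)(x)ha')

['l3u3', 'x)((1qrd)(x', 'ha']

Because the pattern has a capturing group, `split` also inserts each captured text between the pieces.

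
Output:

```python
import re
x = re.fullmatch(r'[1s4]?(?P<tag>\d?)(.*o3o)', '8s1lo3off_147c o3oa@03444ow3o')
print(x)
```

None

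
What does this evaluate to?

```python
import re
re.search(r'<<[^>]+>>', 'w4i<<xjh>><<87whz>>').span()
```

The match spans [3:10] → '<<xjh>>'.

(3, 10)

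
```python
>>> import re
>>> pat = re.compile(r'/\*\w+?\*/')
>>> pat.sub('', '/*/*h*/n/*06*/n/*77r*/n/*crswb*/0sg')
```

Each match is replaced by ''.

'/*nnn0sg'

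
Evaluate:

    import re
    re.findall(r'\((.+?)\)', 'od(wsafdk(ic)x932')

['wsafdk(ic']

Walking the string: at [2:13] match '(wsafdk(ic)', group 1 = 'wsafdk(ic'.
With a single group, `findall` returns only what that group captured — 1 item.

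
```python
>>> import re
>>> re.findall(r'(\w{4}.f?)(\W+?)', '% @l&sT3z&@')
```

[('sT3z&', '@')]

The pattern matches exactly 4 of a word character, then any character, then optionally a literal 'f' (captured); then one or more of a non-word character (lazy) (captured).
Walking the string: at [5:11] match 'sT3z&@', groups = ('sT3z&', '@').
`findall` packs the 2 group values into a tuple for every match.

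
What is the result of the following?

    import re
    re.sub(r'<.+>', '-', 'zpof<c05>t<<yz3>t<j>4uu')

Matches: at [4:20] → '<c05>t<<yz3>t<j>'.
`sub` substitutes '-' at each match site.

'zpof-4uu'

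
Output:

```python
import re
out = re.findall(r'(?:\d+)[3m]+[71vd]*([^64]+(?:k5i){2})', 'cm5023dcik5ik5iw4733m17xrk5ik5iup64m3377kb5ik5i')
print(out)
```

['cik5ik5i', 'xrk5ik5i']

With a single group, `findall` returns only what that group captured — 2 items.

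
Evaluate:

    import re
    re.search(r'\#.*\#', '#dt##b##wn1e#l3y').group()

'#dt##b##wn1e#'

Unlike `match`, `search` isn't anchored — it looks for the pattern anywhere in the string.
The match spans [0:13] → '#dt##b##wn1e#'.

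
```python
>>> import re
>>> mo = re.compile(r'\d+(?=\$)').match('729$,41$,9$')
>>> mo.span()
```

The `(?=…)`/`(?<=…)` assertion just peeks at neighbouring text; it doesn't advance the match position.
`re.match` won't scan ahead — the pattern has to work from the very first character.
The match spans [0:3] → '729'.

(0, 3)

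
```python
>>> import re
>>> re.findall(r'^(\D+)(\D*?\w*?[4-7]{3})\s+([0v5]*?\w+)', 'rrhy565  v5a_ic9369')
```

[('rrhy', '565', 'v5a_ic9369')]

Pattern: anchored at the start of the string; then one or more of a non-digit (captured); then zero or more of a non-digit (lazy), then zero or more of a word character (lazy), then exactly 3 of a character in [4-7] (captured); then one or more of whitespace; then zero or more of one of [0v5] (lazy), then one or more of a word character (captured).
3 groups means the one result is a tuple of 3 captured strings — 1 here.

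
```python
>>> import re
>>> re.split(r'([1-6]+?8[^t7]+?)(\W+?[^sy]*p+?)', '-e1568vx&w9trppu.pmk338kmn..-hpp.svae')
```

The pattern matches one or more of a character in [1-6] (lazy), then a literal '8', then one or more of any character except [t7] (lazy) (captured); then one or more of a non-word character (lazy), then zero or more of any character except [sy], then one or more of a literal 'p' (lazy) (captured).
Matches to split on: at [2:32] → '1568vx&w9trppu.pmk338kmn..-hpp'.
With a capturing group present, the delimiter's captured portion is kept in the result list.

['-e', '1568vx', '&w9trppu.pmk338kmn..-hpp', '.svae']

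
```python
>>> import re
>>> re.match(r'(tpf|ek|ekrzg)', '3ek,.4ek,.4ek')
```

None

`re.match` only tries the pattern at the start of the string.
Here the pattern fails at index 0, so the call returns None.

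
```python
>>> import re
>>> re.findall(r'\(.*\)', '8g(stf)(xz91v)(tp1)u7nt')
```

Walking the string: at [2:19] → '(stf)(xz91v)(tp1)'.
No capturing groups, so `findall` returns the 1 full match string.

['(stf)(xz91v)(tp1)']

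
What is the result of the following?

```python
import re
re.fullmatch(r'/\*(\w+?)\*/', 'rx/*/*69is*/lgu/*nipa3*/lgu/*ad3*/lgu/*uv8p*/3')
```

None

`re.fullmatch` is like wrapping the pattern in `^…$` (in single-line mode).
Here the pattern can't cover the whole string, so the call returns None.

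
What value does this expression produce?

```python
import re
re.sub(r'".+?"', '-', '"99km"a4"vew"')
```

`sub` substitutes '-' at each match site.

'-a4-'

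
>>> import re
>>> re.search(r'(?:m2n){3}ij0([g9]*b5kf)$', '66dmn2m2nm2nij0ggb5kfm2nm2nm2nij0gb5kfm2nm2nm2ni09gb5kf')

None

The pattern matches the literal 'm2n' repeated 3 times, then the literal 'ij0'; then zero or more of one of [g9], then the literal 'b5', then the literal 'kf' (captured); then anchored at the end.
Unlike `match`, `search` isn't anchored — it looks for the pattern anywhere in the string.
Here nothing in the string fits, so the call returns None.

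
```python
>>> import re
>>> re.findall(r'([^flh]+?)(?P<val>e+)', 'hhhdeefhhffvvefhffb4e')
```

[('d', 'ee'), ('vv', 'e'), ('b4', 'e')]

The pattern matches one or more of any character except [flh] (lazy) (captured); then one or more of a literal 'e' (captured as 'val').
Because the quantifier is non-greedy, it stops expanding at the earliest point where the rest of the pattern can succeed.
Matches: at [3:6] match 'dee', groups = ('d', 'ee'); at [11:14] match 'vve', groups = ('vv', 'e'); at [18:21] match 'b4e', groups = ('b4', 'e').
`findall` packs the 2 group values into a tuple for every match.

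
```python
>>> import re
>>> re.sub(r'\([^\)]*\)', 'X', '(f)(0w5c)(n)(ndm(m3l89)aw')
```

`sub` substitutes 'X' at each match site.

'XXXXaw'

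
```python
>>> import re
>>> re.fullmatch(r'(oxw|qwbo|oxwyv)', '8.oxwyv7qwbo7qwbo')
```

None

For `fullmatch`, every character of the input must be accounted for by the pattern.
Here the pattern can't cover the whole string, so the call returns None.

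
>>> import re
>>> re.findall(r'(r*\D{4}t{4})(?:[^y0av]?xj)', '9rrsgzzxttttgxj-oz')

['gzzxtttt']

The pattern matches zero or more of the literal 'r', then exactly 4 of a non-digit, then exactly 4 of the literal 't' (captured); then optionally any character except [y0av], then the literal 'xj' (non-capturing group).
Because there's exactly one group, `findall` drops the full match and keeps group 1 from the one hit.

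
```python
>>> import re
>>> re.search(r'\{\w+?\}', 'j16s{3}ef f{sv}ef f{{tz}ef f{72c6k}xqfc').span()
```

The match spans [4:7] → '{3}'.

(4, 7)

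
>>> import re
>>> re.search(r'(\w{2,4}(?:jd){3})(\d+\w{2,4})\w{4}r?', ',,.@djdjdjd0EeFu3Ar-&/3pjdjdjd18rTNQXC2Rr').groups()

('3pjdjdjd', '18rTNQ')

This matches 2 to 4 of a word character, then the literal 'jd' repeated 3 times (captured); then one or more of a digit, then 2 to 4 of a word character (captured); then exactly 4 of a word character, then optionally a literal 'r'.
`re.search` tries every starting position until one works.
The match spans [22:41] → '3pjdjdjd18rTNQXC2Rr'.
Captured: group 1 = '3pjdjdjd', group 2 = '18rTNQ'.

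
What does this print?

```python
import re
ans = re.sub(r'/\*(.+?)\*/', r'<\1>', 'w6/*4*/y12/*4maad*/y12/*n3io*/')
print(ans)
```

w6<4>y12<4maad>y12<n3io>

A `+?`/`*?`/`{m,n}?` starts at its minimum and grows only as far as needed for what follows to match.
Each match is replaced using the text its own group 1 captured.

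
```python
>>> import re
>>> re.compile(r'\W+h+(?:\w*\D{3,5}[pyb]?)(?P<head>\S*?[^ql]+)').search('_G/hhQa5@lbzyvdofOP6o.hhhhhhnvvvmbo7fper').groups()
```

('vdofOP6o.hhhhhhnvvvmbo7fper',)

The pattern matches one or more of a non-word character, then one or more of a literal 'h'; then zero or more of a word character, then 3 to 5 of a non-digit, then optionally one of [pyb] (non-capturing group); then zero or more of a non-whitespace character (lazy), then one or more of any character except [ql] (captured as 'head').
`re.search` scans for the first position where the pattern succeeds.
The match spans [2:40] → '/hhQa5@lbzyvdofOP6o.hhhhhhnvvvmbo7fper'.
Captured: group 1 = 'vdofOP6o.hhhhhhnvvvmbo7fper'.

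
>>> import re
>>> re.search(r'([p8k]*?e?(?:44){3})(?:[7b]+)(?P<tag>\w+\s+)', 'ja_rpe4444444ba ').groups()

The match spans [7:16] → '444444ba '.
Captured: group 1 = '444444', group 2 = 'a '.

('444444', 'a ')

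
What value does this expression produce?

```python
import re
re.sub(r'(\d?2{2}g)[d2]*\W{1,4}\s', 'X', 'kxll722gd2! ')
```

'kxllX'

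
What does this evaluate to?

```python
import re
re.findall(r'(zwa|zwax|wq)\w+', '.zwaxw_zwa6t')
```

Alternation isn't longest-match — the leftmost alternative that fits at this position is chosen.
Scanning left to right: at [1:12] match 'zwaxw_zwa6t', group 1 = 'zwa'.
One capturing group, so `findall` returns just the captured substring from the one match — 1 in all.

['zwa']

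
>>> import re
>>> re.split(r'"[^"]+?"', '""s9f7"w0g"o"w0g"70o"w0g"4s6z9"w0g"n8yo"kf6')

['"', 'w0g', 'w0g', 'w0g', 'w0g', 'kf6']

Matches to split on: at [1:7] → '"s9f7"'; at [10:13] → '"o"'; at [16:21] → '"70o"'; at [24:31] → '"4s6z9"'; at [34:40] → '"n8yo"'.
The string is cut at each match, leaving 6 pieces.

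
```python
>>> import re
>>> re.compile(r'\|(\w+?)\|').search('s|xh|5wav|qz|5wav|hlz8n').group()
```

'|xh|'

The match spans [1:5] → '|xh|'.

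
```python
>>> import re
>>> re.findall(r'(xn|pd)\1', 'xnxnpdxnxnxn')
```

A backreference is literal: `\1` must see the identical characters the first group matched.
One capturing group, so `findall` returns just the captured substring from each match — 2 in all.

['xn', 'xn']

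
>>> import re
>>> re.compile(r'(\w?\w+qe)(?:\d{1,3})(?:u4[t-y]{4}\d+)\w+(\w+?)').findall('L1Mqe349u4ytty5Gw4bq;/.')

Pattern: optionally a word character, then one or more of a word character, then the literal 'qe' (captured); then 1 to 3 of a digit (non-capturing group); then the literal 'u4', then exactly 4 of a character in [t-y], then one or more of a digit (non-capturing group); then one or more of a word character; then one or more of a word character (lazy) (captured).
Walking the string: at [0:20] match 'L1Mqe349u4ytty5Gw4bq', groups = ('L1Mqe', 'q').
With 2 capturing groups, `findall` returns a 2-tuple per match.

[('L1Mqe', 'q')]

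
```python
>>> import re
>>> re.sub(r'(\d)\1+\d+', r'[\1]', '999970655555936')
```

'[9]'

The backreference `\1` re-matches whatever the first group consumed, character for character.
`\1` in the replacement pulls in group 1's text for each match.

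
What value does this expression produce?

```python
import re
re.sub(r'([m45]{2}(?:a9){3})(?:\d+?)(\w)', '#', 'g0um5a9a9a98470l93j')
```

'g0u#70l93j'

Pattern: exactly 2 of one of [m45], then the literal 'a9' repeated 3 times (captured); then one or more of a digit (lazy) (non-capturing group); then a word character (captured).
Each match is replaced by '#'.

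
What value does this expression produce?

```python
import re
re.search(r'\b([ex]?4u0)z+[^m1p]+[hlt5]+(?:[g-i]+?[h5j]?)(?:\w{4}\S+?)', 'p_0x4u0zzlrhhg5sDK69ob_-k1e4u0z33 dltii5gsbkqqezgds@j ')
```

Pattern: a word boundary (`\b`, zero-width); then optionally one of [ex], then the literal '4u0' (captured); then one or more of the literal 'z', then one or more of any character except [m1p]; then one or more of one of [hlt5]; then one or more of a character in [g-i] (lazy), then optionally one of [h5j] (non-capturing group); then exactly 4 of a word character, then one or more of a non-whitespace character (lazy) (non-capturing group).
Here no position works, so the call returns None.

None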